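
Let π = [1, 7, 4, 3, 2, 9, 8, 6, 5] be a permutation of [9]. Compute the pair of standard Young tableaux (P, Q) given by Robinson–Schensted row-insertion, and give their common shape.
P = [1, 2, 5] / [3, 6] / [4, 8] / [7, 9];  Q = [1, 2, 6] / [3, 7] / [4, 8] / [5, 9];  common shape = (3, 2, 2, 2)

Row-insert the values π_1, π_2, … into P one at a time, bumping the leftmost entry strictly greater than the inserted value down to the next row. The recording tableau Q records, in position (i, j), the step at which that cell was added to P.
  Insert 1 (step 1): P = [1];  Q = [1]
  Insert 7 (step 2): P = [1, 7];  Q = [1, 2]
  Insert 4 (step 3): P = [1, 4] / [7];  Q = [1, 2] / [3]
  Insert 3 (step 4): P = [1, 3] / [4] / [7];  Q = [1, 2] / [3] / [4]
  Insert 2 (step 5): P = [1, 2] / [3] / [4] / [7];  Q = [1, 2] / [3] / [4] / [5]
  Insert 9 (step 6): P = [1, 2, 9] / [3] / [4] / [7];  Q = [1, 2, 6] / [3] / [4] / [5]
  Insert 8 (step 7): P = [1, 2, 8] / [3, 9] / [4] / [7];  Q = [1, 2, 6] / [3, 7] / [4] / [5]
  Insert 6 (step 8): P = [1, 2, 6] / [3, 8] / [4, 9] / [7];  Q = [1, 2, 6] / [3, 7] / [4, 8] / [5]
  Insert 5 (step 9): P = [1, 2, 5] / [3, 6] / [4, 8] / [7, 9];  Q = [1, 2, 6] / [3, 7] / [4, 8] / [5, 9]
Final shape: (3, 2, 2, 2).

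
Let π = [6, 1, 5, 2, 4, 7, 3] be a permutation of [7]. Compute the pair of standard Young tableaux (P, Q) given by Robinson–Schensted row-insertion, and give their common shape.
P = [1, 2, 3, 7] / [4] / [5] / [6];  Q = [1, 3, 5, 6] / [2] / [4] / [7];  common shape = (4, 1, 1, 1)

Row-insert the values π_1, π_2, … into P one at a time, bumping the leftmost entry strictly greater than the inserted value down to the next row. The recording tableau Q records, in position (i, j), the step at which that cell was added to P.
  Insert 6 (step 1): P = [6];  Q = [1]
  Insert 1 (step 2): P = [1] / [6];  Q = [1] / [2]
  Insert 5 (step 3): P = [1, 5] / [6];  Q = [1, 3] / [2]
  Insert 2 (step 4): P = [1, 2] / [5] / [6];  Q = [1, 3] / [2] / [4]
  Insert 4 (step 5): P = [1, 2, 4] / [5] / [6];  Q = [1, 3, 5] / [2] / [4]
  Insert 7 (step 6): P = [1, 2, 4, 7] / [5] / [6];  Q = [1, 3, 5, 6] / [2] / [4]
  Insert 3 (step 7): P = [1, 2, 3, 7] / [4] / [5] / [6];  Q = [1, 3, 5, 6] / [2] / [4] / [7]
Final shape: (4, 1, 1, 1).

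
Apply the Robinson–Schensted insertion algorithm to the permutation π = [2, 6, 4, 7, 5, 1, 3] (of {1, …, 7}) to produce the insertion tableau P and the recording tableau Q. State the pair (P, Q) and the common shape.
P = [1, 3, 5] / [2, 4] / [6, 7];  Q = [1, 2, 4] / [3, 5] / [6, 7];  common shape = (3, 2, 2)

Row-insert the values π_1, π_2, … into P one at a time, bumping the leftmost entry strictly greater than the inserted value down to the next row. The recording tableau Q records, in position (i, j), the step at which that cell was added to P.
  Insert 2 (step 1): P = [2];  Q = [1]
  Insert 6 (step 2): P = [2, 6];  Q = [1, 2]
  Insert 4 (step 3): P = [2, 4] / [6];  Q = [1, 2] / [3]
  Insert 7 (step 4): P = [2, 4, 7] / [6];  Q = [1, 2, 4] / [3]
  Insert 5 (step 5): P = [2, 4, 5] / [6, 7];  Q = [1, 2, 4] / [3, 5]
  Insert 1 (step 6): P = [1, 4, 5] / [2, 7] / [6];  Q = [1, 2, 4] / [3, 5] / [6]
  Insert 3 (step 7): P = [1, 3, 5] / [2, 4] / [6, 7];  Q = [1, 2, 4] / [3, 5] / [6, 7]
Final shape: (3, 2, 2).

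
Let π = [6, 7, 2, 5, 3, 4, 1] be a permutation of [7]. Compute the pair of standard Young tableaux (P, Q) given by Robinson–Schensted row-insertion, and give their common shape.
P = [1, 3, 4] / [2, 7] / [5] / [6];  Q = [1, 2, 6] / [3, 4] / [5] / [7];  common shape = (3, 2, 1, 1)

Row-insert the values π_1, π_2, … into P one at a time, bumping the leftmost entry strictly greater than the inserted value down to the next row. The recording tableau Q records, in position (i, j), the step at which that cell was added to P.
  Insert 6 (step 1): P = [6];  Q = [1]
  Insert 7 (step 2): P = [6, 7];  Q = [1, 2]
  Insert 2 (step 3): P = [2, 7] / [6];  Q = [1, 2] / [3]
  Insert 5 (step 4): P = [2, 5] / [6, 7];  Q = [1, 2] / [3, 4]
  Insert 3 (step 5): P = [2, 3] / [5, 7] / [6];  Q = [1, 2] / [3, 4] / [5]
  Insert 4 (step 6): P = [2, 3, 4] / [5, 7] / [6];  Q = [1, 2, 6] / [3, 4] / [5]
  Insert 1 (step 7): P = [1, 3, 4] / [2, 7] / [5] / [6];  Q = [1, 2, 6] / [3, 4] / [5] / [7]
Final shape: (3, 2, 1, 1).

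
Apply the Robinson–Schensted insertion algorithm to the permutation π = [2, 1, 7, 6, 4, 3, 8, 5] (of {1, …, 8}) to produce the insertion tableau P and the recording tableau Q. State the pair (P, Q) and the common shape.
P = [1, 3, 5] / [2, 4, 8] / [6] / [7];  Q = [1, 3, 7] / [2, 4, 8] / [5] / [6];  common shape = (3, 3, 1, 1)

Row-insert the values π_1, π_2, … into P one at a time, bumping the leftmost entry strictly greater than the inserted value down to the next row. The recording tableau Q records, in position (i, j), the step at which that cell was added to P.
  Insert 2 (step 1): P = [2];  Q = [1]
  Insert 1 (step 2): P = [1] / [2];  Q = [1] / [2]
  Insert 7 (step 3): P = [1, 7] / [2];  Q = [1, 3] / [2]
  Insert 6 (step 4): P = [1, 6] / [2, 7];  Q = [1, 3] / [2, 4]
  Insert 4 (step 5): P = [1, 4] / [2, 6] / [7];  Q = [1, 3] / [2, 4] / [5]
  Insert 3 (step 6): P = [1, 3] / [2, 4] / [6] / [7];  Q = [1, 3] / [2, 4] / [5] / [6]
  Insert 8 (step 7): P = [1, 3, 8] / [2, 4] / [6] / [7];  Q = [1, 3, 7] / [2, 4] / [5] / [6]
  Insert 5 (step 8): P = [1, 3, 5] / [2, 4, 8] / [6] / [7];  Q = [1, 3, 7] / [2, 4, 8] / [5] / [6]
Final shape: (3, 3, 1, 1).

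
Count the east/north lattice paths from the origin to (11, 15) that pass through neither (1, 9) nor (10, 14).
Number of paths = 3763608

Inclusion–exclusion. Total paths: C(26, 11) = 7726160. Through P₁: C(10, 1)·C(16, 10) = 80080. Through P₂: C(24, 10)·C(2, 1) = 3922512. Since P₁ is strictly southwest of P₂, a monotone path through both must visit P₁ then P₂; paths through both = C(10, 1)·C(14, 9)·C(2, 1) = 40040. Avoid both = 7726160 − 80080 − 3922512 + 40040 = 3763608.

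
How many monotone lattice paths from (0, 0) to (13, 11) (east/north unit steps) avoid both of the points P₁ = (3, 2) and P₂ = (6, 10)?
Number of paths = 1521500

Inclusion–exclusion. Total paths: C(24, 13) = 2496144. Through P₁: C(5, 3)·C(19, 10) = 923780. Through P₂: C(16, 6)·C(8, 7) = 64064. Since P₁ is strictly southwest of P₂, a monotone path through both must visit P₁ then P₂; paths through both = C(5, 3)·C(11, 3)·C(8, 7) = 13200. Avoid both = 2496144 − 923780 − 64064 + 13200 = 1521500.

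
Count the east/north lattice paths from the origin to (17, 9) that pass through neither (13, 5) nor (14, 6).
Number of paths = 2092310

Inclusion–exclusion. Total paths: C(26, 17) = 3124550. Through P₁: C(18, 13)·C(8, 4) = 599760. Through P₂: C(20, 14)·C(6, 3) = 775200. Since P₁ is strictly southwest of P₂, a monotone path through both must visit P₁ then P₂; paths through both = C(18, 13)·C(2, 1)·C(6, 3) = 342720. Avoid both = 3124550 − 599760 − 775200 + 342720 = 2092310.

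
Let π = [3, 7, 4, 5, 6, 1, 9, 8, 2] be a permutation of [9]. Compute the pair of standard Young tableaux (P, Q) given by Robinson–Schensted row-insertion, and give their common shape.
P = [1, 2, 5, 6, 8] / [3, 4] / [7, 9];  Q = [1, 2, 4, 5, 7] / [3, 8] / [6, 9];  common shape = (5, 2, 2)

Row-insert the values π_1, π_2, … into P one at a time, bumping the leftmost entry strictly greater than the inserted value down to the next row. The recording tableau Q records, in position (i, j), the step at which that cell was added to P.
  Insert 3 (step 1): P = [3];  Q = [1]
  Insert 7 (step 2): P = [3, 7];  Q = [1, 2]
  Insert 4 (step 3): P = [3, 4] / [7];  Q = [1, 2] / [3]
  Insert 5 (step 4): P = [3, 4, 5] / [7];  Q = [1, 2, 4] / [3]
  Insert 6 (step 5): P = [3, 4, 5, 6] / [7];  Q = [1, 2, 4, 5] / [3]
  Insert 1 (step 6): P = [1, 4, 5, 6] / [3] / [7];  Q = [1, 2, 4, 5] / [3] / [6]
  Insert 9 (step 7): P = [1, 4, 5, 6, 9] / [3] / [7];  Q = [1, 2, 4, 5, 7] / [3] / [6]
  Insert 8 (step 8): P = [1, 4, 5, 6, 8] / [3, 9] / [7];  Q = [1, 2, 4, 5, 7] / [3, 8] / [6]
  Insert 2 (step 9): P = [1, 2, 5, 6, 8] / [3, 4] / [7, 9];  Q = [1, 2, 4, 5, 7] / [3, 8] / [6, 9]
Final shape: (5, 2, 2).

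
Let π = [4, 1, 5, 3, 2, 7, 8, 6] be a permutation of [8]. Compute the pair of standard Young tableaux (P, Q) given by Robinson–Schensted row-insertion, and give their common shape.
P = [1, 2, 6, 8] / [3, 5, 7] / [4];  Q = [1, 3, 6, 7] / [2, 4, 8] / [5];  common shape = (4, 3, 1)

Row-insert the values π_1, π_2, … into P one at a time, bumping the leftmost entry strictly greater than the inserted value down to the next row. The recording tableau Q records, in position (i, j), the step at which that cell was added to P.
  Insert 4 (step 1): P = [4];  Q = [1]
  Insert 1 (step 2): P = [1] / [4];  Q = [1] / [2]
  Insert 5 (step 3): P = [1, 5] / [4];  Q = [1, 3] / [2]
  Insert 3 (step 4): P = [1, 3] / [4, 5];  Q = [1, 3] / [2, 4]
  Insert 2 (step 5): P = [1, 2] / [3, 5] / [4];  Q = [1, 3] / [2, 4] / [5]
  Insert 7 (step 6): P = [1, 2, 7] / [3, 5] / [4];  Q = [1, 3, 6] / [2, 4] / [5]
  Insert 8 (step 7): P = [1, 2, 7, 8] / [3, 5] / [4];  Q = [1, 3, 6, 7] / [2, 4] / [5]
  Insert 6 (step 8): P = [1, 2, 6, 8] / [3, 5, 7] / [4];  Q = [1, 3, 6, 7] / [2, 4, 8] / [5]
Final shape: (4, 3, 1).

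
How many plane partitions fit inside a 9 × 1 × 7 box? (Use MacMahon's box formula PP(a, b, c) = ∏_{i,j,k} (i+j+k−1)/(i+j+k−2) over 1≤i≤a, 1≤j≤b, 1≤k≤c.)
PP(9, 1, 7) = 11440

Evaluate the triple product over i = 1..9, j = 1..1, k = 1..7. The factors are (2/1) · (3/2) · (4/3) · (5/4) · (6/5) · (7/6) · (8/7) · (3/2) · … (63 factors total). The numerators and denominators telescope so the product is an integer; carrying out the multiplication exactly gives PP(9, 1, 7) = 11440.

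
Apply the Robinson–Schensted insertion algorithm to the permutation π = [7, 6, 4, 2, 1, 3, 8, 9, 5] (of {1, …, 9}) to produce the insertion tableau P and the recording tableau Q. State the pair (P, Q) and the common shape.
P = [1, 3, 5, 9] / [2, 8] / [4] / [6] / [7];  Q = [1, 6, 7, 8] / [2, 9] / [3] / [4] / [5];  common shape = (4, 2, 1, 1, 1)

Row-insert the values π_1, π_2, … into P one at a time, bumping the leftmost entry strictly greater than the inserted value down to the next row. The recording tableau Q records, in position (i, j), the step at which that cell was added to P.
  Insert 7 (step 1): P = [7];  Q = [1]
  Insert 6 (step 2): P = [6] / [7];  Q = [1] / [2]
  Insert 4 (step 3): P = [4] / [6] / [7];  Q = [1] / [2] / [3]
  Insert 2 (step 4): P = [2] / [4] / [6] / [7];  Q = [1] / [2] / [3] / [4]
  Insert 1 (step 5): P = [1] / [2] / [4] / [6] / [7];  Q = [1] / [2] / [3] / [4] / [5]
  Insert 3 (step 6): P = [1, 3] / [2] / [4] / [6] / [7];  Q = [1, 6] / [2] / [3] / [4] / [5]
  Insert 8 (step 7): P = [1, 3, 8] / [2] / [4] / [6] / [7];  Q = [1, 6, 7] / [2] / [3] / [4] / [5]
  Insert 9 (step 8): P = [1, 3, 8, 9] / [2] / [4] / [6] / [7];  Q = [1, 6, 7, 8] / [2] / [3] / [4] / [5]
  Insert 5 (step 9): P = [1, 3, 5, 9] / [2, 8] / [4] / [6] / [7];  Q = [1, 6, 7, 8] / [2, 9] / [3] / [4] / [5]
Final shape: (4, 2, 1, 1, 1).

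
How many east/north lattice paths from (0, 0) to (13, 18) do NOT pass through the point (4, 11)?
Number of paths = 190637475

Total paths from (0, 0) to (13, 18): C(31, 13) = 206253075. Paths through (4, 11): (paths (0, 0) → (4, 11)) × (paths (4, 11) → (13, 18)) = C(15, 4) · C(16, 9) = 1365 · 11440 = 15615600. Avoidance count = 206253075 − 15615600 = 190637475.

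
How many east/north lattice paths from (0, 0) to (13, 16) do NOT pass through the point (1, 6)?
Number of paths = 63337393

Total paths from (0, 0) to (13, 16): C(29, 13) = 67863915. Paths through (1, 6): (paths (0, 0) → (1, 6)) × (paths (1, 6) → (13, 16)) = C(7, 1) · C(22, 12) = 7 · 646646 = 4526522. Avoidance count = 67863915 − 4526522 = 63337393.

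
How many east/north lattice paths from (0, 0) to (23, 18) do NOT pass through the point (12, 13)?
Number of paths = 179397730200

Total paths from (0, 0) to (23, 18): C(41, 23) = 202112640600. Paths through (12, 13): (paths (0, 0) → (12, 13)) × (paths (12, 13) → (23, 18)) = C(25, 12) · C(16, 11) = 5200300 · 4368 = 22714910400. Avoidance count = 202112640600 − 22714910400 = 179397730200.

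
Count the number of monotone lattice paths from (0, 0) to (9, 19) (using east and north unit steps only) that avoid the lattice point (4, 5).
Number of paths = 5441772

Total paths from (0, 0) to (9, 19): C(28, 9) = 6906900. Paths through (4, 5): (paths (0, 0) → (4, 5)) × (paths (4, 5) → (9, 19)) = C(9, 4) · C(19, 5) = 126 · 11628 = 1465128. Avoidance count = 6906900 − 1465128 = 5441772.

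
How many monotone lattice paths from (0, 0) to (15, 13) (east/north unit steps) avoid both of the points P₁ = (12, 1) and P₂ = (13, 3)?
Number of paths = 37401859

Inclusion–exclusion. Total paths: C(28, 15) = 37442160. Through P₁: C(13, 12)·C(15, 3) = 5915. Through P₂: C(16, 13)·C(12, 2) = 36960. Since P₁ is strictly southwest of P₂, a monotone path through both must visit P₁ then P₂; paths through both = C(13, 12)·C(3, 1)·C(12, 2) = 2574. Avoid both = 37442160 − 5915 − 36960 + 2574 = 37401859.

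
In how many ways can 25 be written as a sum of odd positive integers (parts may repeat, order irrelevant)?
p_odd(25) = 142

Enumerate partitions using only odd parts via the recurrence o(n, m) = o(n, m−2) + o(n−m, m) over odd m, starting from the largest odd part ≤ n. This gives p_odd(25) = 142. (Euler's theorem: equals the count of distinct-part partitions.)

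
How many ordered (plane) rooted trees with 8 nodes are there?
C_7 = 429

These ordered rooted trees are counted by the Catalan number C_n = (1/(n + 1)) · C(2n, n). For n = 7: C_7 = (1/8) · C(14, 7) = 3432/8 = 429.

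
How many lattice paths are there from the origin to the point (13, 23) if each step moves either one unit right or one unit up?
Number of paths = 2310789600

A monotone lattice path from (0, 0) to (13, 23) consists of 13 east steps and 23 north steps in some order, so it is determined by which 13 of the 36 steps are east. The count is C(36, 13) = 2310789600.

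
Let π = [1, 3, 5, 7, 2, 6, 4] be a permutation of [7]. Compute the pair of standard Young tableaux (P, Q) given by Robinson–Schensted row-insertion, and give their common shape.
P = [1, 2, 4, 6] / [3, 5] / [7];  Q = [1, 2, 3, 4] / [5, 6] / [7];  common shape = (4, 2, 1)

Row-insert the values π_1, π_2, … into P one at a time, bumping the leftmost entry strictly greater than the inserted value down to the next row. The recording tableau Q records, in position (i, j), the step at which that cell was added to P.
  Insert 1 (step 1): P = [1];  Q = [1]
  Insert 3 (step 2): P = [1, 3];  Q = [1, 2]
  Insert 5 (step 3): P = [1, 3, 5];  Q = [1, 2, 3]
  Insert 7 (step 4): P = [1, 3, 5, 7];  Q = [1, 2, 3, 4]
  Insert 2 (step 5): P = [1, 2, 5, 7] / [3];  Q = [1, 2, 3, 4] / [5]
  Insert 6 (step 6): P = [1, 2, 5, 6] / [3, 7];  Q = [1, 2, 3, 4] / [5, 6]
  Insert 4 (step 7): P = [1, 2, 4, 6] / [3, 5] / [7];  Q = [1, 2, 3, 4] / [5, 6] / [7]
Final shape: (4, 2, 1).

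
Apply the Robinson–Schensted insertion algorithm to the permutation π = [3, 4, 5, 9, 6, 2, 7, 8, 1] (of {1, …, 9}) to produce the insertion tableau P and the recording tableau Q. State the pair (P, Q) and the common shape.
P = [1, 4, 5, 6, 7, 8] / [2] / [3] / [9];  Q = [1, 2, 3, 4, 7, 8] / [5] / [6] / [9];  common shape = (6, 1, 1, 1)

Row-insert the values π_1, π_2, … into P one at a time, bumping the leftmost entry strictly greater than the inserted value down to the next row. The recording tableau Q records, in position (i, j), the step at which that cell was added to P.
  Insert 3 (step 1): P = [3];  Q = [1]
  Insert 4 (step 2): P = [3, 4];  Q = [1, 2]
  Insert 5 (step 3): P = [3, 4, 5];  Q = [1, 2, 3]
  Insert 9 (step 4): P = [3, 4, 5, 9];  Q = [1, 2, 3, 4]
  Insert 6 (step 5): P = [3, 4, 5, 6] / [9];  Q = [1, 2, 3, 4] / [5]
  Insert 2 (step 6): P = [2, 4, 5, 6] / [3] / [9];  Q = [1, 2, 3, 4] / [5] / [6]
  Insert 7 (step 7): P = [2, 4, 5, 6, 7] / [3] / [9];  Q = [1, 2, 3, 4, 7] / [5] / [6]
  Insert 8 (step 8): P = [2, 4, 5, 6, 7, 8] / [3] / [9];  Q = [1, 2, 3, 4, 7, 8] / [5] / [6]
  Insert 1 (step 9): P = [1, 4, 5, 6, 7, 8] / [2] / [3] / [9];  Q = [1, 2, 3, 4, 7, 8] / [5] / [6] / [9]
Final shape: (6, 1, 1, 1).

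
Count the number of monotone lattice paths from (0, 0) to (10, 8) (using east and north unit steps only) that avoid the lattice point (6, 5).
Number of paths = 27588

Total paths from (0, 0) to (10, 8): C(18, 10) = 43758. Paths through (6, 5): (paths (0, 0) → (6, 5)) × (paths (6, 5) → (10, 8)) = C(11, 6) · C(7, 4) = 462 · 35 = 16170. Avoidance count = 43758 − 16170 = 27588.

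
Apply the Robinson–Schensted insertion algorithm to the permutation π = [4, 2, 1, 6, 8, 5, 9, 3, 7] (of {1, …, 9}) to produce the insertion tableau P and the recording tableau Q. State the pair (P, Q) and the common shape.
P = [1, 3, 7, 9] / [2, 5, 8] / [4, 6];  Q = [1, 4, 5, 7] / [2, 6, 9] / [3, 8];  common shape = (4, 3, 2)

Row-insert the values π_1, π_2, … into P one at a time, bumping the leftmost entry strictly greater than the inserted value down to the next row. The recording tableau Q records, in position (i, j), the step at which that cell was added to P.
  Insert 4 (step 1): P = [4];  Q = [1]
  Insert 2 (step 2): P = [2] / [4];  Q = [1] / [2]
  Insert 1 (step 3): P = [1] / [2] / [4];  Q = [1] / [2] / [3]
  Insert 6 (step 4): P = [1, 6] / [2] / [4];  Q = [1, 4] / [2] / [3]
  Insert 8 (step 5): P = [1, 6, 8] / [2] / [4];  Q = [1, 4, 5] / [2] / [3]
  Insert 5 (step 6): P = [1, 5, 8] / [2, 6] / [4];  Q = [1, 4, 5] / [2, 6] / [3]
  Insert 9 (step 7): P = [1, 5, 8, 9] / [2, 6] / [4];  Q = [1, 4, 5, 7] / [2, 6] / [3]
  Insert 3 (step 8): P = [1, 3, 8, 9] / [2, 5] / [4, 6];  Q = [1, 4, 5, 7] / [2, 6] / [3, 8]
  Insert 7 (step 9): P = [1, 3, 7, 9] / [2, 5, 8] / [4, 6];  Q = [1, 4, 5, 7] / [2, 6, 9] / [3, 8]
Final shape: (4, 3, 2).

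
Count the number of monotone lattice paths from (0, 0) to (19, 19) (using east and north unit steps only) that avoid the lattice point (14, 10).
Number of paths = 31418829288

Total paths from (0, 0) to (19, 19): C(38, 19) = 35345263800. Paths through (14, 10): (paths (0, 0) → (14, 10)) × (paths (14, 10) → (19, 19)) = C(24, 14) · C(14, 5) = 1961256 · 2002 = 3926434512. Avoidance count = 35345263800 − 3926434512 = 31418829288.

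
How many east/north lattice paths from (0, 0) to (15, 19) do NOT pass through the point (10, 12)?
Number of paths = 1343823888

Total paths from (0, 0) to (15, 19): C(34, 15) = 1855967520. Paths through (10, 12): (paths (0, 0) → (10, 12)) × (paths (10, 12) → (15, 19)) = C(22, 10) · C(12, 5) = 646646 · 792 = 512143632. Avoidance count = 1855967520 − 512143632 = 1343823888.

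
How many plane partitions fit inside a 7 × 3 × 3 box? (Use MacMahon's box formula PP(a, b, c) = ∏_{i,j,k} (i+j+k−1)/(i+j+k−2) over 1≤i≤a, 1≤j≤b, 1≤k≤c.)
PP(7, 3, 3) = 108900

Evaluate the triple product over i = 1..7, j = 1..3, k = 1..3. The factors are (2/1) · (3/2) · (4/3) · (3/2) · (4/3) · (5/4) · (4/3) · (5/4) · … (63 factors total). The numerators and denominators telescope so the product is an integer; carrying out the multiplication exactly gives PP(7, 3, 3) = 108900.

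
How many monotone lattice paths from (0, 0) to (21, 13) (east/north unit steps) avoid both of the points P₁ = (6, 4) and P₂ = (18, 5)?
Number of paths = 648306285

Inclusion–exclusion. Total paths: C(34, 21) = 927983760. Through P₁: C(10, 6)·C(24, 15) = 274575840. Through P₂: C(23, 18)·C(11, 3) = 5552085. Since P₁ is strictly southwest of P₂, a monotone path through both must visit P₁ then P₂; paths through both = C(10, 6)·C(13, 12)·C(11, 3) = 450450. Avoid both = 927983760 − 274575840 − 5552085 + 450450 = 648306285.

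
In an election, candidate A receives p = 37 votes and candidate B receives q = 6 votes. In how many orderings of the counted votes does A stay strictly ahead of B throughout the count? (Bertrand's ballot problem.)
Strict-lead orderings = 4395118

Total orderings of the 43 votes with 37 for A: C(43, 37) = 6096454. By the Bertrand ballot formula (Cycle Lemma / reflection principle), the number of orderings in which A is strictly ahead of B throughout is (p − q)/(p + q) · C(p + q, p) = (37 − 6)/(37 + 6) · 6096454 = 4395118.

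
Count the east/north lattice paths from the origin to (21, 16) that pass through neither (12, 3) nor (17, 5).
Number of paths = 12626545235

Inclusion–exclusion. Total paths: C(37, 21) = 12875774670. Through P₁: C(15, 12)·C(22, 9) = 226326100. Through P₂: C(22, 17)·C(15, 4) = 35945910. Since P₁ is strictly southwest of P₂, a monotone path through both must visit P₁ then P₂; paths through both = C(15, 12)·C(7, 5)·C(15, 4) = 13042575. Avoid both = 12875774670 − 226326100 − 35945910 + 13042575 = 12626545235.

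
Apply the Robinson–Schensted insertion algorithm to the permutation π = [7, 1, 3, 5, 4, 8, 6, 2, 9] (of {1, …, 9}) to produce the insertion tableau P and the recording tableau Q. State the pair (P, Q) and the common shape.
P = [1, 2, 4, 6, 9] / [3, 8] / [5] / [7];  Q = [1, 3, 4, 6, 9] / [2, 7] / [5] / [8];  common shape = (5, 2, 1, 1)

Row-insert the values π_1, π_2, … into P one at a time, bumping the leftmost entry strictly greater than the inserted value down to the next row. The recording tableau Q records, in position (i, j), the step at which that cell was added to P.
  Insert 7 (step 1): P = [7];  Q = [1]
  Insert 1 (step 2): P = [1] / [7];  Q = [1] / [2]
  Insert 3 (step 3): P = [1, 3] / [7];  Q = [1, 3] / [2]
  Insert 5 (step 4): P = [1, 3, 5] / [7];  Q = [1, 3, 4] / [2]
  Insert 4 (step 5): P = [1, 3, 4] / [5] / [7];  Q = [1, 3, 4] / [2] / [5]
  Insert 8 (step 6): P = [1, 3, 4, 8] / [5] / [7];  Q = [1, 3, 4, 6] / [2] / [5]
  Insert 6 (step 7): P = [1, 3, 4, 6] / [5, 8] / [7];  Q = [1, 3, 4, 6] / [2, 7] / [5]
  Insert 2 (step 8): P = [1, 2, 4, 6] / [3, 8] / [5] / [7];  Q = [1, 3, 4, 6] / [2, 7] / [5] / [8]
  Insert 9 (step 9): P = [1, 2, 4, 6, 9] / [3, 8] / [5] / [7];  Q = [1, 3, 4, 6, 9] / [2, 7] / [5] / [8]
Final shape: (5, 2, 1, 1).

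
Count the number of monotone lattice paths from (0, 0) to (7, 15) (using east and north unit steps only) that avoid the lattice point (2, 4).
Number of paths = 105024

Total paths from (0, 0) to (7, 15): C(22, 7) = 170544. Paths through (2, 4): (paths (0, 0) → (2, 4)) × (paths (2, 4) → (7, 15)) = C(6, 2) · C(16, 5) = 15 · 4368 = 65520. Avoidance count = 170544 − 65520 = 105024.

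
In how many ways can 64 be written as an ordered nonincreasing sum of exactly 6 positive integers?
p(64, 6 parts) = 17180

Partitions of n into exactly k parts are in bijection with partitions of n − k into at most k parts (subtract 1 from each part). So p(64, exactly 6) = p(58, parts ≤ 6). Computing via the recurrence p(m, j) = p(m, j−1) + p(m−j, j) gives 17180.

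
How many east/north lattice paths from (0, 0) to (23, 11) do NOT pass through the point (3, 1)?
Number of paths = 165917700

Total paths from (0, 0) to (23, 11): C(34, 23) = 286097760. Paths through (3, 1): (paths (0, 0) → (3, 1)) × (paths (3, 1) → (23, 11)) = C(4, 3) · C(30, 20) = 4 · 30045015 = 120180060. Avoidance count = 286097760 − 120180060 = 165917700.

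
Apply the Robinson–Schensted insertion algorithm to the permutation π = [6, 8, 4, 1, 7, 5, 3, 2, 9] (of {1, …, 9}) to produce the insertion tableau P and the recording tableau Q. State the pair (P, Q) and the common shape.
P = [1, 2, 9] / [3, 5] / [4, 7] / [6] / [8];  Q = [1, 2, 9] / [3, 5] / [4, 6] / [7] / [8];  common shape = (3, 2, 2, 1, 1)

Row-insert the values π_1, π_2, … into P one at a time, bumping the leftmost entry strictly greater than the inserted value down to the next row. The recording tableau Q records, in position (i, j), the step at which that cell was added to P.
  Insert 6 (step 1): P = [6];  Q = [1]
  Insert 8 (step 2): P = [6, 8];  Q = [1, 2]
  Insert 4 (step 3): P = [4, 8] / [6];  Q = [1, 2] / [3]
  Insert 1 (step 4): P = [1, 8] / [4] / [6];  Q = [1, 2] / [3] / [4]
  Insert 7 (step 5): P = [1, 7] / [4, 8] / [6];  Q = [1, 2] / [3, 5] / [4]
  Insert 5 (step 6): P = [1, 5] / [4, 7] / [6, 8];  Q = [1, 2] / [3, 5] / [4, 6]
  Insert 3 (step 7): P = [1, 3] / [4, 5] / [6, 7] / [8];  Q = [1, 2] / [3, 5] / [4, 6] / [7]
  Insert 2 (step 8): P = [1, 2] / [3, 5] / [4, 7] / [6] / [8];  Q = [1, 2] / [3, 5] / [4, 6] / [7] / [8]
  Insert 9 (step 9): P = [1, 2, 9] / [3, 5] / [4, 7] / [6] / [8];  Q = [1, 2, 9] / [3, 5] / [4, 6] / [7] / [8]
Final shape: (3, 2, 2, 1, 1).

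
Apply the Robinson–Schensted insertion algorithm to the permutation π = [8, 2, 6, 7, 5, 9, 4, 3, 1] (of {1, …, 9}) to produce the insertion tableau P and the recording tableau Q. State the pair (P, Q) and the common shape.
P = [1, 3, 7, 9] / [2] / [4] / [5] / [6] / [8];  Q = [1, 3, 4, 6] / [2] / [5] / [7] / [8] / [9];  common shape = (4, 1, 1, 1, 1, 1)

Row-insert the values π_1, π_2, … into P one at a time, bumping the leftmost entry strictly greater than the inserted value down to the next row. The recording tableau Q records, in position (i, j), the step at which that cell was added to P.
  Insert 8 (step 1): P = [8];  Q = [1]
  Insert 2 (step 2): P = [2] / [8];  Q = [1] / [2]
  Insert 6 (step 3): P = [2, 6] / [8];  Q = [1, 3] / [2]
  Insert 7 (step 4): P = [2, 6, 7] / [8];  Q = [1, 3, 4] / [2]
  Insert 5 (step 5): P = [2, 5, 7] / [6] / [8];  Q = [1, 3, 4] / [2] / [5]
  Insert 9 (step 6): P = [2, 5, 7, 9] / [6] / [8];  Q = [1, 3, 4, 6] / [2] / [5]
  Insert 4 (step 7): P = [2, 4, 7, 9] / [5] / [6] / [8];  Q = [1, 3, 4, 6] / [2] / [5] / [7]
  Insert 3 (step 8): P = [2, 3, 7, 9] / [4] / [5] / [6] / [8];  Q = [1, 3, 4, 6] / [2] / [5] / [7] / [8]
  Insert 1 (step 9): P = [1, 3, 7, 9] / [2] / [4] / [5] / [6] / [8];  Q = [1, 3, 4, 6] / [2] / [5] / [7] / [8] / [9]
Final shape: (4, 1, 1, 1, 1, 1).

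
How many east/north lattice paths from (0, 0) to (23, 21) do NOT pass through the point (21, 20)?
Number of paths = 1205229588420

Total paths from (0, 0) to (23, 21): C(44, 23) = 2012616400080. Paths through (21, 20): (paths (0, 0) → (21, 20)) × (paths (21, 20) → (23, 21)) = C(41, 21) · C(3, 2) = 269128937220 · 3 = 807386811660. Avoidance count = 2012616400080 − 807386811660 = 1205229588420.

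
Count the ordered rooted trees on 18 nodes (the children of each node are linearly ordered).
C_17 = 129644790

These ordered rooted trees are counted by the Catalan number C_n = (1/(n + 1)) · C(2n, n). For n = 17: C_17 = (1/18) · C(34, 17) = 2333606220/18 = 129644790.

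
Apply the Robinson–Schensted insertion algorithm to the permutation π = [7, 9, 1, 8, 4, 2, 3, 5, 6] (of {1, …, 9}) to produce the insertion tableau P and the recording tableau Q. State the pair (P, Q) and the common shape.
P = [1, 2, 3, 5, 6] / [4, 8] / [7] / [9];  Q = [1, 2, 7, 8, 9] / [3, 4] / [5] / [6];  common shape = (5, 2, 1, 1)

Row-insert the values π_1, π_2, … into P one at a time, bumping the leftmost entry strictly greater than the inserted value down to the next row. The recording tableau Q records, in position (i, j), the step at which that cell was added to P.
  Insert 7 (step 1): P = [7];  Q = [1]
  Insert 9 (step 2): P = [7, 9];  Q = [1, 2]
  Insert 1 (step 3): P = [1, 9] / [7];  Q = [1, 2] / [3]
  Insert 8 (step 4): P = [1, 8] / [7, 9];  Q = [1, 2] / [3, 4]
  Insert 4 (step 5): P = [1, 4] / [7, 8] / [9];  Q = [1, 2] / [3, 4] / [5]
  Insert 2 (step 6): P = [1, 2] / [4, 8] / [7] / [9];  Q = [1, 2] / [3, 4] / [5] / [6]
  Insert 3 (step 7): P = [1, 2, 3] / [4, 8] / [7] / [9];  Q = [1, 2, 7] / [3, 4] / [5] / [6]
  Insert 5 (step 8): P = [1, 2, 3, 5] / [4, 8] / [7] / [9];  Q = [1, 2, 7, 8] / [3, 4] / [5] / [6]
  Insert 6 (step 9): P = [1, 2, 3, 5, 6] / [4, 8] / [7] / [9];  Q = [1, 2, 7, 8, 9] / [3, 4] / [5] / [6]
Final shape: (5, 2, 1, 1).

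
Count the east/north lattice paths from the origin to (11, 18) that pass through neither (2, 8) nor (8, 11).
Number of paths = 21824040

Inclusion–exclusion. Total paths: C(29, 11) = 34597290. Through P₁: C(10, 2)·C(19, 9) = 4157010. Through P₂: C(19, 8)·C(10, 3) = 9069840. Since P₁ is strictly southwest of P₂, a monotone path through both must visit P₁ then P₂; paths through both = C(10, 2)·C(9, 6)·C(10, 3) = 453600. Avoid both = 34597290 − 4157010 − 9069840 + 453600 = 21824040.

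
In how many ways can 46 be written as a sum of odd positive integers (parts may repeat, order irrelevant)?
p_odd(46) = 2304

Enumerate partitions using only odd parts via the recurrence o(n, m) = o(n, m−2) + o(n−m, m) over odd m, starting from the largest odd part ≤ n. This gives p_odd(46) = 2304. (Euler's theorem: equals the count of distinct-part partitions.)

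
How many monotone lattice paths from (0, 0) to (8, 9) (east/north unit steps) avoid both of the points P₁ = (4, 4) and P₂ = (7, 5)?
Number of paths = 12930

Inclusion–exclusion. Total paths: C(17, 8) = 24310. Through P₁: C(8, 4)·C(9, 4) = 8820. Through P₂: C(12, 7)·C(5, 1) = 3960. Since P₁ is strictly southwest of P₂, a monotone path through both must visit P₁ then P₂; paths through both = C(8, 4)·C(4, 3)·C(5, 1) = 1400. Avoid both = 24310 − 8820 − 3960 + 1400 = 12930.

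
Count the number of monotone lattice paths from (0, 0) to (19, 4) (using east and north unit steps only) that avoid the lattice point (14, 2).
Number of paths = 6335

Total paths from (0, 0) to (19, 4): C(23, 19) = 8855. Paths through (14, 2): (paths (0, 0) → (14, 2)) × (paths (14, 2) → (19, 4)) = C(16, 14) · C(7, 5) = 120 · 21 = 2520. Avoidance count = 8855 − 2520 = 6335.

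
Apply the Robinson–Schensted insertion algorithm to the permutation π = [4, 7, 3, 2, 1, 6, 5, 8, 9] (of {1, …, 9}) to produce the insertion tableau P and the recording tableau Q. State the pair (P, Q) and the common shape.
P = [1, 5, 8, 9] / [2, 6] / [3, 7] / [4];  Q = [1, 2, 8, 9] / [3, 6] / [4, 7] / [5];  common shape = (4, 2, 2, 1)

Row-insert the values π_1, π_2, … into P one at a time, bumping the leftmost entry strictly greater than the inserted value down to the next row. The recording tableau Q records, in position (i, j), the step at which that cell was added to P.
  Insert 4 (step 1): P = [4];  Q = [1]
  Insert 7 (step 2): P = [4, 7];  Q = [1, 2]
  Insert 3 (step 3): P = [3, 7] / [4];  Q = [1, 2] / [3]
  Insert 2 (step 4): P = [2, 7] / [3] / [4];  Q = [1, 2] / [3] / [4]
  Insert 1 (step 5): P = [1, 7] / [2] / [3] / [4];  Q = [1, 2] / [3] / [4] / [5]
  Insert 6 (step 6): P = [1, 6] / [2, 7] / [3] / [4];  Q = [1, 2] / [3, 6] / [4] / [5]
  Insert 5 (step 7): P = [1, 5] / [2, 6] / [3, 7] / [4];  Q = [1, 2] / [3, 6] / [4, 7] / [5]
  Insert 8 (step 8): P = [1, 5, 8] / [2, 6] / [3, 7] / [4];  Q = [1, 2, 8] / [3, 6] / [4, 7] / [5]
  Insert 9 (step 9): P = [1, 5, 8, 9] / [2, 6] / [3, 7] / [4];  Q = [1, 2, 8, 9] / [3, 6] / [4, 7] / [5]
Final shape: (4, 2, 2, 1).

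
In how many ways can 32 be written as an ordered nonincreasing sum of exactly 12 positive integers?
p(32, 12 parts) = 582

Partitions of n into exactly k parts are in bijection with partitions of n − k into at most k parts (subtract 1 from each part). So p(32, exactly 12) = p(20, parts ≤ 12). Computing via the recurrence p(m, j) = p(m, j−1) + p(m−j, j) gives 582.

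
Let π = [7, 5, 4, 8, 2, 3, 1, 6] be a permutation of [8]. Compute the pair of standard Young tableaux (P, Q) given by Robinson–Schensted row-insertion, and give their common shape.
P = [1, 3, 6] / [2, 8] / [4] / [5] / [7];  Q = [1, 4, 8] / [2, 6] / [3] / [5] / [7];  common shape = (3, 2, 1, 1, 1)

Row-insert the values π_1, π_2, … into P one at a time, bumping the leftmost entry strictly greater than the inserted value down to the next row. The recording tableau Q records, in position (i, j), the step at which that cell was added to P.
  Insert 7 (step 1): P = [7];  Q = [1]
  Insert 5 (step 2): P = [5] / [7];  Q = [1] / [2]
  Insert 4 (step 3): P = [4] / [5] / [7];  Q = [1] / [2] / [3]
  Insert 8 (step 4): P = [4, 8] / [5] / [7];  Q = [1, 4] / [2] / [3]
  Insert 2 (step 5): P = [2, 8] / [4] / [5] / [7];  Q = [1, 4] / [2] / [3] / [5]
  Insert 3 (step 6): P = [2, 3] / [4, 8] / [5] / [7];  Q = [1, 4] / [2, 6] / [3] / [5]
  Insert 1 (step 7): P = [1, 3] / [2, 8] / [4] / [5] / [7];  Q = [1, 4] / [2, 6] / [3] / [5] / [7]
  Insert 6 (step 8): P = [1, 3, 6] / [2, 8] / [4] / [5] / [7];  Q = [1, 4, 8] / [2, 6] / [3] / [5] / [7]
Final shape: (3, 2, 1, 1, 1).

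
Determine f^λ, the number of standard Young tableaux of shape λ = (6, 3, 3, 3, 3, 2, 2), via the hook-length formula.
# SYT of shape (6, 3, 3, 3, 3, 2, 2) = 436486050

Hook-length formula: f^λ = n! / Π hook(c), product over all cells c of the Young diagram. For λ = (6, 3, 3, 3, 3, 2, 2), n = 22 boxes. Hook lengths by row (left-to-right, top-to-bottom): [12, 11, 8, 3, 2, 1]; [8, 7, 4]; [7, 6, 3]; [6, 5, 2]; [5, 4, 1]; [3, 2]; [2, 1]. Product of hooks = 2575112601600. So f^λ = 22! / 2575112601600 = 1124000727777607680000 / 2575112601600 = 436486050.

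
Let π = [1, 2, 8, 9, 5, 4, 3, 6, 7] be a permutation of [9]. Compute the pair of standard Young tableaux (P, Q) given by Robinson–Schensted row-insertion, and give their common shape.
P = [1, 2, 3, 6, 7] / [4, 9] / [5] / [8];  Q = [1, 2, 3, 4, 9] / [5, 8] / [6] / [7];  common shape = (5, 2, 1, 1)

Row-insert the values π_1, π_2, … into P one at a time, bumping the leftmost entry strictly greater than the inserted value down to the next row. The recording tableau Q records, in position (i, j), the step at which that cell was added to P.
  Insert 1 (step 1): P = [1];  Q = [1]
  Insert 2 (step 2): P = [1, 2];  Q = [1, 2]
  Insert 8 (step 3): P = [1, 2, 8];  Q = [1, 2, 3]
  Insert 9 (step 4): P = [1, 2, 8, 9];  Q = [1, 2, 3, 4]
  Insert 5 (step 5): P = [1, 2, 5, 9] / [8];  Q = [1, 2, 3, 4] / [5]
  Insert 4 (step 6): P = [1, 2, 4, 9] / [5] / [8];  Q = [1, 2, 3, 4] / [5] / [6]
  Insert 3 (step 7): P = [1, 2, 3, 9] / [4] / [5] / [8];  Q = [1, 2, 3, 4] / [5] / [6] / [7]
  Insert 6 (step 8): P = [1, 2, 3, 6] / [4, 9] / [5] / [8];  Q = [1, 2, 3, 4] / [5, 8] / [6] / [7]
  Insert 7 (step 9): P = [1, 2, 3, 6, 7] / [4, 9] / [5] / [8];  Q = [1, 2, 3, 4, 9] / [5, 8] / [6] / [7]
Final shape: (5, 2, 1, 1).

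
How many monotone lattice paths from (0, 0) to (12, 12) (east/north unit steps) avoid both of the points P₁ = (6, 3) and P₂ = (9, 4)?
Number of paths = 2221201

Inclusion–exclusion. Total paths: C(24, 12) = 2704156. Through P₁: C(9, 6)·C(15, 6) = 420420. Through P₂: C(13, 9)·C(11, 3) = 117975. Since P₁ is strictly southwest of P₂, a monotone path through both must visit P₁ then P₂; paths through both = C(9, 6)·C(4, 3)·C(11, 3) = 55440. Avoid both = 2704156 − 420420 − 117975 + 55440 = 2221201.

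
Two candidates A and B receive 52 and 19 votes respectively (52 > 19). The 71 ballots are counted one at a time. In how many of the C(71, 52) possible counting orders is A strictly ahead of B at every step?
Strict-lead orderings = 40288023535955580

Total orderings of the 71 votes with 52 for A: C(71, 52) = 86680293062207460. By the Bertrand ballot formula (Cycle Lemma / reflection principle), the number of orderings in which A is strictly ahead of B throughout is (p − q)/(p + q) · C(p + q, p) = (52 − 19)/(52 + 19) · 86680293062207460 = 40288023535955580.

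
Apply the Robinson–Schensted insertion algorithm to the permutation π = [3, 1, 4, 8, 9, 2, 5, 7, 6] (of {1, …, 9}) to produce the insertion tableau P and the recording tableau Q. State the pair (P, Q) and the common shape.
P = [1, 2, 5, 6] / [3, 4, 7, 9] / [8];  Q = [1, 3, 4, 5] / [2, 6, 7, 8] / [9];  common shape = (4, 4, 1)

Row-insert the values π_1, π_2, … into P one at a time, bumping the leftmost entry strictly greater than the inserted value down to the next row. The recording tableau Q records, in position (i, j), the step at which that cell was added to P.
  Insert 3 (step 1): P = [3];  Q = [1]
  Insert 1 (step 2): P = [1] / [3];  Q = [1] / [2]
  Insert 4 (step 3): P = [1, 4] / [3];  Q = [1, 3] / [2]
  Insert 8 (step 4): P = [1, 4, 8] / [3];  Q = [1, 3, 4] / [2]
  Insert 9 (step 5): P = [1, 4, 8, 9] / [3];  Q = [1, 3, 4, 5] / [2]
  Insert 2 (step 6): P = [1, 2, 8, 9] / [3, 4];  Q = [1, 3, 4, 5] / [2, 6]
  Insert 5 (step 7): P = [1, 2, 5, 9] / [3, 4, 8];  Q = [1, 3, 4, 5] / [2, 6, 7]
  Insert 7 (step 8): P = [1, 2, 5, 7] / [3, 4, 8, 9];  Q = [1, 3, 4, 5] / [2, 6, 7, 8]
  Insert 6 (step 9): P = [1, 2, 5, 6] / [3, 4, 7, 9] / [8];  Q = [1, 3, 4, 5] / [2, 6, 7, 8] / [9]
Final shape: (4, 4, 1).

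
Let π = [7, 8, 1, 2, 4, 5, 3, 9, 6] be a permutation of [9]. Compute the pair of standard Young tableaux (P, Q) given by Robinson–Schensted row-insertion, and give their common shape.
P = [1, 2, 3, 5, 6] / [4, 8, 9] / [7];  Q = [1, 2, 5, 6, 8] / [3, 4, 9] / [7];  common shape = (5, 3, 1)

Row-insert the values π_1, π_2, … into P one at a time, bumping the leftmost entry strictly greater than the inserted value down to the next row. The recording tableau Q records, in position (i, j), the step at which that cell was added to P.
  Insert 7 (step 1): P = [7];  Q = [1]
  Insert 8 (step 2): P = [7, 8];  Q = [1, 2]
  Insert 1 (step 3): P = [1, 8] / [7];  Q = [1, 2] / [3]
  Insert 2 (step 4): P = [1, 2] / [7, 8];  Q = [1, 2] / [3, 4]
  Insert 4 (step 5): P = [1, 2, 4] / [7, 8];  Q = [1, 2, 5] / [3, 4]
  Insert 5 (step 6): P = [1, 2, 4, 5] / [7, 8];  Q = [1, 2, 5, 6] / [3, 4]
  Insert 3 (step 7): P = [1, 2, 3, 5] / [4, 8] / [7];  Q = [1, 2, 5, 6] / [3, 4] / [7]
  Insert 9 (step 8): P = [1, 2, 3, 5, 9] / [4, 8] / [7];  Q = [1, 2, 5, 6, 8] / [3, 4] / [7]
  Insert 6 (step 9): P = [1, 2, 3, 5, 6] / [4, 8, 9] / [7];  Q = [1, 2, 5, 6, 8] / [3, 4, 9] / [7]
Final shape: (5, 3, 1).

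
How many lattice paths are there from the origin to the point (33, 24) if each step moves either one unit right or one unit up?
Number of paths = 7522327487513475

A monotone lattice path from (0, 0) to (33, 24) consists of 33 east steps and 24 north steps in some order, so it is determined by which 33 of the 57 steps are east. The count is C(57, 33) = 7522327487513475.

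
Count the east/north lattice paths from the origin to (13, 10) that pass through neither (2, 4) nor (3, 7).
Number of paths = 941266

Inclusion–exclusion. Total paths: C(23, 13) = 1144066. Through P₁: C(6, 2)·C(17, 11) = 185640. Through P₂: C(10, 3)·C(13, 10) = 34320. Since P₁ is strictly southwest of P₂, a monotone path through both must visit P₁ then P₂; paths through both = C(6, 2)·C(4, 1)·C(13, 10) = 17160. Avoid both = 1144066 − 185640 − 34320 + 17160 = 941266.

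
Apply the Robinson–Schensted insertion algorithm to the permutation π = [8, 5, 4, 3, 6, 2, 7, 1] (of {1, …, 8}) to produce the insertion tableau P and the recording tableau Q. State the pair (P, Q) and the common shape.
P = [1, 6, 7] / [2] / [3] / [4] / [5] / [8];  Q = [1, 5, 7] / [2] / [3] / [4] / [6] / [8];  common shape = (3, 1, 1, 1, 1, 1)

Row-insert the values π_1, π_2, … into P one at a time, bumping the leftmost entry strictly greater than the inserted value down to the next row. The recording tableau Q records, in position (i, j), the step at which that cell was added to P.
  Insert 8 (step 1): P = [8];  Q = [1]
  Insert 5 (step 2): P = [5] / [8];  Q = [1] / [2]
  Insert 4 (step 3): P = [4] / [5] / [8];  Q = [1] / [2] / [3]
  Insert 3 (step 4): P = [3] / [4] / [5] / [8];  Q = [1] / [2] / [3] / [4]
  Insert 6 (step 5): P = [3, 6] / [4] / [5] / [8];  Q = [1, 5] / [2] / [3] / [4]
  Insert 2 (step 6): P = [2, 6] / [3] / [4] / [5] / [8];  Q = [1, 5] / [2] / [3] / [4] / [6]
  Insert 7 (step 7): P = [2, 6, 7] / [3] / [4] / [5] / [8];  Q = [1, 5, 7] / [2] / [3] / [4] / [6]
  Insert 1 (step 8): P = [1, 6, 7] / [2] / [3] / [4] / [5] / [8];  Q = [1, 5, 7] / [2] / [3] / [4] / [6] / [8]
Final shape: (3, 1, 1, 1, 1, 1).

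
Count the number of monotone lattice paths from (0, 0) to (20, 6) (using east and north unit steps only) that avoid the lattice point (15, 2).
Number of paths = 213094

Total paths from (0, 0) to (20, 6): C(26, 20) = 230230. Paths through (15, 2): (paths (0, 0) → (15, 2)) × (paths (15, 2) → (20, 6)) = C(17, 15) · C(9, 5) = 136 · 126 = 17136. Avoidance count = 230230 − 17136 = 213094.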